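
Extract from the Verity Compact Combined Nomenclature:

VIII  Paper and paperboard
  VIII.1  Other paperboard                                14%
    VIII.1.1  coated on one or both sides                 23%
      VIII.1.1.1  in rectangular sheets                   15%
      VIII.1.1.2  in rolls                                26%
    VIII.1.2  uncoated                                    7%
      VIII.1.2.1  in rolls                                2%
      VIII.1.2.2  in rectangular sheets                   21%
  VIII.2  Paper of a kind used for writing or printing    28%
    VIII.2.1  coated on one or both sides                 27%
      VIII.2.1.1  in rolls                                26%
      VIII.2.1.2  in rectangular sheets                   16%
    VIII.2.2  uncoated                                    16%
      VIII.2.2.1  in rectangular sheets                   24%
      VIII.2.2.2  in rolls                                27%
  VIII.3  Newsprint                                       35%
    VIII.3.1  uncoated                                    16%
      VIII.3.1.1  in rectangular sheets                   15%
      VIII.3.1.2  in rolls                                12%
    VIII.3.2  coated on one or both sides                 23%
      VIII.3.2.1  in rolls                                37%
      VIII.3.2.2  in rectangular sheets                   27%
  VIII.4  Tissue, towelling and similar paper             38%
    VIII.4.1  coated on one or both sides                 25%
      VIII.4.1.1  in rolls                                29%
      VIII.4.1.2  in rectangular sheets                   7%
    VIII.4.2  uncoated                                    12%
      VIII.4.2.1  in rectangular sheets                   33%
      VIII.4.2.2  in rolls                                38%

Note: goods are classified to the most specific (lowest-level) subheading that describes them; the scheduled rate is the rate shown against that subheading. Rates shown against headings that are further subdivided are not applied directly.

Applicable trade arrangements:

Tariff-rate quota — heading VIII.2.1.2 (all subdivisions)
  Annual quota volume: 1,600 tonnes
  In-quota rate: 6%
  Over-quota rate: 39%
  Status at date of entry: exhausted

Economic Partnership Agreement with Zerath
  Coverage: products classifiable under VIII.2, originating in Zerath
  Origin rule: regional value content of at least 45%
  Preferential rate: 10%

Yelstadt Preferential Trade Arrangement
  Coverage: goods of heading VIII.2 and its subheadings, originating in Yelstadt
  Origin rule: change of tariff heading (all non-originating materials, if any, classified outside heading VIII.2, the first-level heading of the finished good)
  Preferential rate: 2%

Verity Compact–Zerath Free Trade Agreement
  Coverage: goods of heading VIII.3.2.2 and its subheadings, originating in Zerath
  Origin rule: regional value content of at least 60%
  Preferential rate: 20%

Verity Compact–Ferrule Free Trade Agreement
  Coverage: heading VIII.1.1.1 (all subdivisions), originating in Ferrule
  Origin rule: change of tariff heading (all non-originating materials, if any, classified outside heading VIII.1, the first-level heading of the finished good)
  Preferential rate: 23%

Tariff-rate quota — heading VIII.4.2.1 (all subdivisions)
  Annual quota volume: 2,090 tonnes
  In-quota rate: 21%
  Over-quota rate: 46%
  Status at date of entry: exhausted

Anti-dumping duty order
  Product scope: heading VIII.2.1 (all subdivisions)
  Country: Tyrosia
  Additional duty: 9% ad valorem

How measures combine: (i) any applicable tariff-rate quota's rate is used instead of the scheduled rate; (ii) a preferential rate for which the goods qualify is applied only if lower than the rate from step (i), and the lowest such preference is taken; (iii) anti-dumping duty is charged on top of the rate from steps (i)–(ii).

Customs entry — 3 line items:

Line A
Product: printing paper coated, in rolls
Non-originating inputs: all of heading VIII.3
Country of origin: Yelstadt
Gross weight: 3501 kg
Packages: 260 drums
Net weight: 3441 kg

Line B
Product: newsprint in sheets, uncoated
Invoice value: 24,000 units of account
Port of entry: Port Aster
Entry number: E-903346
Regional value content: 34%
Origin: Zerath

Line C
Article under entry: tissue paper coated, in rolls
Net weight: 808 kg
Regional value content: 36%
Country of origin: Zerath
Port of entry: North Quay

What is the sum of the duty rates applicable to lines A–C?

Line A: printing paper → VIII.2; coated → VIII.2.1; in rolls → VIII.2.1.1. Scheduled 26%. Yelstadt agreement on VIII.2: CTH met → 2% available; preferential 2%. → 2%.
Line B: newsprint → VIII.3; uncoated → VIII.3.1; in sheets → VIII.3.1.1. Scheduled 15%. Zerath agreement on VIII.2: VIII.3.1.1 not covered; Zerath agreement on VIII.3.2.2: VIII.3.1.1 not covered. → 15%.
Line C: tissue paper → VIII.4; coated → VIII.4.1; in rolls → VIII.4.1.1. Scheduled 29%. Zerath agreement on VIII.2: VIII.4.1.1 not covered; Zerath agreement on VIII.3.2.2: VIII.4.1.1 not covered. → 29%.
Sum: 2% + 15% + 29% = 46%.

46%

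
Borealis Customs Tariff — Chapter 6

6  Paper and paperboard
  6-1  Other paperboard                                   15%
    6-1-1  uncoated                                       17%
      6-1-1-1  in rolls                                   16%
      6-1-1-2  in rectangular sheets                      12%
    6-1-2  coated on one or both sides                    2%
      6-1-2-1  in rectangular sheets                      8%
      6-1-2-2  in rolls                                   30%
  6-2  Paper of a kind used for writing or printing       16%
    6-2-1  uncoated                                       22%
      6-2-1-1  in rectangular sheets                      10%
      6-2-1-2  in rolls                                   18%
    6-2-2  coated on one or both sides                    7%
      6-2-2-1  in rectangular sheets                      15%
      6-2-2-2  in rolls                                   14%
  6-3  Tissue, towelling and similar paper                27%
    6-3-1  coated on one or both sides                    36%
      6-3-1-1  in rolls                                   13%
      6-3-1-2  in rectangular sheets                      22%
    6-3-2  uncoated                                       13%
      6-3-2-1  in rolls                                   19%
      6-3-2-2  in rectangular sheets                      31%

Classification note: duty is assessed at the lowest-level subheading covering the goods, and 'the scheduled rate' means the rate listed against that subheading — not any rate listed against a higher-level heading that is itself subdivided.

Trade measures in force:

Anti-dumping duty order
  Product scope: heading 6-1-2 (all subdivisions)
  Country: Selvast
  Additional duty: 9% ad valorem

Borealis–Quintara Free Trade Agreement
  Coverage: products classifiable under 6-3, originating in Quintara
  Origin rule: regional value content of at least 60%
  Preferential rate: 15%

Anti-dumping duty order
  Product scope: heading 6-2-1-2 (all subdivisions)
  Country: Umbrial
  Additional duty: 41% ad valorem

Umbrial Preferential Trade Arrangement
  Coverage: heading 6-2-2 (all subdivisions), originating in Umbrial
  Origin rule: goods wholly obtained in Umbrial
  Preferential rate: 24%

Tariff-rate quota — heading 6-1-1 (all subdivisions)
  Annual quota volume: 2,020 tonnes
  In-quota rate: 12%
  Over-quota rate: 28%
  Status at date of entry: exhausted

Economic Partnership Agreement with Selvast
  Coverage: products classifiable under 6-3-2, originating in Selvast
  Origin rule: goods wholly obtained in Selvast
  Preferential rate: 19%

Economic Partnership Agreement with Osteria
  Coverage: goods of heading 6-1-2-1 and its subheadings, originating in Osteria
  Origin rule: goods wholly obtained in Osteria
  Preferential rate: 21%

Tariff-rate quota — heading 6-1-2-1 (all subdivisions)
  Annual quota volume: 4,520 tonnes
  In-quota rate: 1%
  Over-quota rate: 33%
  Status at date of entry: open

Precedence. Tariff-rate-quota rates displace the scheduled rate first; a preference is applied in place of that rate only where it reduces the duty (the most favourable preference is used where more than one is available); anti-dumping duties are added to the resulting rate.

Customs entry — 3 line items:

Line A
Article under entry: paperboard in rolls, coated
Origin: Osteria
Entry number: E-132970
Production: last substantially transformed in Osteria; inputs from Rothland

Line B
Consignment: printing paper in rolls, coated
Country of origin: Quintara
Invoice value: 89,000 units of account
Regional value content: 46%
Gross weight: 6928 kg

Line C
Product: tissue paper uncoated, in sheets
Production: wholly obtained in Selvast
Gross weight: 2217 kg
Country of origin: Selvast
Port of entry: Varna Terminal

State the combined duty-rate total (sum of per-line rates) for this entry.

63%

Line A: paperboard → 6-1; coated → 6-1-2; in rolls → 6-1-2-2. Scheduled 30%. Osteria agreement on 6-1-2-1: 6-1-2-2 not covered. → 30%.
Line B: printing paper → 6-2; coated → 6-2-2; in rolls → 6-2-2-2. Scheduled 14%. Quintara agreement on 6-3: 6-2-2-2 not covered. → 14%.
Line C: tissue paper → 6-3; uncoated → 6-3-2; in sheets → 6-3-2-2. Scheduled 31%. Selvast agreement on 6-3-2: wholly obtained → 19% available; preferential 19%. → 19%.
Sum: 30% + 14% + 19% = 63%.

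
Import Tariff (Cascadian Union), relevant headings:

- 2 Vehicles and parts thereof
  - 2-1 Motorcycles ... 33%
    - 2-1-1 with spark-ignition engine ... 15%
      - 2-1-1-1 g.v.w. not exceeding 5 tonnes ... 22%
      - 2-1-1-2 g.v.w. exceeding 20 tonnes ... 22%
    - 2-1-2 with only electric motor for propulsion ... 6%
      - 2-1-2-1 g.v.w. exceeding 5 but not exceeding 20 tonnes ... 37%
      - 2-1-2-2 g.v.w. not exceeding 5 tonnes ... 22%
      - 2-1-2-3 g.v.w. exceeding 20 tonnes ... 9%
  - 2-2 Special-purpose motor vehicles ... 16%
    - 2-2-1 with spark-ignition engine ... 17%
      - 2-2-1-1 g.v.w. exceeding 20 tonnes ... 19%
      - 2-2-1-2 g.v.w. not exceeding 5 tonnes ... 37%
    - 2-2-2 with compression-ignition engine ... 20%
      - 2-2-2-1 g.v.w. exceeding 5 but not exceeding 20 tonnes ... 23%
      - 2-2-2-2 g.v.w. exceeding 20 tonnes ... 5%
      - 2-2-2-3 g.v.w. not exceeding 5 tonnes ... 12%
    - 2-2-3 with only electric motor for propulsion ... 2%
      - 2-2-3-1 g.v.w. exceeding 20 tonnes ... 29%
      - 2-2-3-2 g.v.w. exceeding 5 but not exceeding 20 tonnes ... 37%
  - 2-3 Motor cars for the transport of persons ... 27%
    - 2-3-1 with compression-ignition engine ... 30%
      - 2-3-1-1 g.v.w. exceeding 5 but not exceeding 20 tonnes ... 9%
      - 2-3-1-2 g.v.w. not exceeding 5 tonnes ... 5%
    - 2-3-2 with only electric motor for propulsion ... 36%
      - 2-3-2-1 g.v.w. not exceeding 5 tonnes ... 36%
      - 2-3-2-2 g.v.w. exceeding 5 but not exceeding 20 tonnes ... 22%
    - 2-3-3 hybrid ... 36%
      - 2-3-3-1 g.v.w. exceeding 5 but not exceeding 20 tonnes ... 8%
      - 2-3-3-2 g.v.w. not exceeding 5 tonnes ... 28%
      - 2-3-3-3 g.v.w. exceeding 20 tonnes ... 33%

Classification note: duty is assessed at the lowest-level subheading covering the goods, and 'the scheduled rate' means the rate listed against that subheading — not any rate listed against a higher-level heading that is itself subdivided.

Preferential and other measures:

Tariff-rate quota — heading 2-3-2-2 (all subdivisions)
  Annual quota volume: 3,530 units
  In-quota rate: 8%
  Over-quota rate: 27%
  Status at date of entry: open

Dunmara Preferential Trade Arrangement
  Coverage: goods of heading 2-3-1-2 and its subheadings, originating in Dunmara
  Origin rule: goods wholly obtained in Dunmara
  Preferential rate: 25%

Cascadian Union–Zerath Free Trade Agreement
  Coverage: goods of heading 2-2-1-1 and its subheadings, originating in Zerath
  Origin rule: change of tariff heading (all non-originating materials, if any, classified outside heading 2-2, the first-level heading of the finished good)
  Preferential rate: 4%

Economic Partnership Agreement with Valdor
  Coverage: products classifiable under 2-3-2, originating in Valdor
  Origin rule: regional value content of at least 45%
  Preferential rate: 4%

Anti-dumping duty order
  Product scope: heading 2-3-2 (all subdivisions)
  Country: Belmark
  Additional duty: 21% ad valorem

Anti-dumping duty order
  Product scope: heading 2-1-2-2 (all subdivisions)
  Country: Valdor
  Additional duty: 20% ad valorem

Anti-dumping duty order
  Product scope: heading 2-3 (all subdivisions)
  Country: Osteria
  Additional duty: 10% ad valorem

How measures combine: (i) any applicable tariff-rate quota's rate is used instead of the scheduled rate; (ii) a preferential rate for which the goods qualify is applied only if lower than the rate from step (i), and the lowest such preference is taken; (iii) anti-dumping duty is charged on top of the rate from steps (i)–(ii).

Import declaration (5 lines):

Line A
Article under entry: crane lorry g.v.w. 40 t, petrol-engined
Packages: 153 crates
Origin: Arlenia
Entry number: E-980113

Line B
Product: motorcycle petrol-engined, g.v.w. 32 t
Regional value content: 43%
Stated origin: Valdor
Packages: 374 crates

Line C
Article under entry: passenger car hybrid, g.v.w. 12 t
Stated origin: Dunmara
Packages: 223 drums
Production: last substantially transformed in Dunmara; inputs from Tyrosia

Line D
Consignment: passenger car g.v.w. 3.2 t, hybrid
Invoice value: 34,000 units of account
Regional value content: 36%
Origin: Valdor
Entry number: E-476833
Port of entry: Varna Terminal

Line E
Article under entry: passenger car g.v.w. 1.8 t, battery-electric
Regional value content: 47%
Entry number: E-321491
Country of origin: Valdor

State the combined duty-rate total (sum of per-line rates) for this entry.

Line A: crane lorry → 2-2; petrol-engined → 2-2-1; g.v.w. 40 t → 2-2-1-1. Scheduled 19%. No special measure applies. → 19%.
Line B: motorcycle → 2-1; petrol-engined → 2-1-1; g.v.w. 32 t → 2-1-1-2. Scheduled 22%. Valdor agreement on 2-3-2: 2-1-1-2 not covered. → 22%.
Line C: passenger car → 2-3; hybrid → 2-3-3; g.v.w. 12 t → 2-3-3-1. Scheduled 8%. Dunmara agreement on 2-3-1-2: 2-3-3-1 not covered. → 8%.
Line D: passenger car → 2-3; hybrid → 2-3-3; g.v.w. 3.2 t → 2-3-3-2. Scheduled 28%. Valdor agreement on 2-3-2: 2-3-3-2 not covered. → 28%.
Line E: passenger car → 2-3; battery-electric → 2-3-2; g.v.w. 1.8 t → 2-3-2-1. Scheduled 36%. Valdor agreement on 2-3-2: RVC ≥ 45% → 4% available; preferential 4%. → 4%.
Sum: 19% + 22% + 8% + 28% + 4% = 81%.

81%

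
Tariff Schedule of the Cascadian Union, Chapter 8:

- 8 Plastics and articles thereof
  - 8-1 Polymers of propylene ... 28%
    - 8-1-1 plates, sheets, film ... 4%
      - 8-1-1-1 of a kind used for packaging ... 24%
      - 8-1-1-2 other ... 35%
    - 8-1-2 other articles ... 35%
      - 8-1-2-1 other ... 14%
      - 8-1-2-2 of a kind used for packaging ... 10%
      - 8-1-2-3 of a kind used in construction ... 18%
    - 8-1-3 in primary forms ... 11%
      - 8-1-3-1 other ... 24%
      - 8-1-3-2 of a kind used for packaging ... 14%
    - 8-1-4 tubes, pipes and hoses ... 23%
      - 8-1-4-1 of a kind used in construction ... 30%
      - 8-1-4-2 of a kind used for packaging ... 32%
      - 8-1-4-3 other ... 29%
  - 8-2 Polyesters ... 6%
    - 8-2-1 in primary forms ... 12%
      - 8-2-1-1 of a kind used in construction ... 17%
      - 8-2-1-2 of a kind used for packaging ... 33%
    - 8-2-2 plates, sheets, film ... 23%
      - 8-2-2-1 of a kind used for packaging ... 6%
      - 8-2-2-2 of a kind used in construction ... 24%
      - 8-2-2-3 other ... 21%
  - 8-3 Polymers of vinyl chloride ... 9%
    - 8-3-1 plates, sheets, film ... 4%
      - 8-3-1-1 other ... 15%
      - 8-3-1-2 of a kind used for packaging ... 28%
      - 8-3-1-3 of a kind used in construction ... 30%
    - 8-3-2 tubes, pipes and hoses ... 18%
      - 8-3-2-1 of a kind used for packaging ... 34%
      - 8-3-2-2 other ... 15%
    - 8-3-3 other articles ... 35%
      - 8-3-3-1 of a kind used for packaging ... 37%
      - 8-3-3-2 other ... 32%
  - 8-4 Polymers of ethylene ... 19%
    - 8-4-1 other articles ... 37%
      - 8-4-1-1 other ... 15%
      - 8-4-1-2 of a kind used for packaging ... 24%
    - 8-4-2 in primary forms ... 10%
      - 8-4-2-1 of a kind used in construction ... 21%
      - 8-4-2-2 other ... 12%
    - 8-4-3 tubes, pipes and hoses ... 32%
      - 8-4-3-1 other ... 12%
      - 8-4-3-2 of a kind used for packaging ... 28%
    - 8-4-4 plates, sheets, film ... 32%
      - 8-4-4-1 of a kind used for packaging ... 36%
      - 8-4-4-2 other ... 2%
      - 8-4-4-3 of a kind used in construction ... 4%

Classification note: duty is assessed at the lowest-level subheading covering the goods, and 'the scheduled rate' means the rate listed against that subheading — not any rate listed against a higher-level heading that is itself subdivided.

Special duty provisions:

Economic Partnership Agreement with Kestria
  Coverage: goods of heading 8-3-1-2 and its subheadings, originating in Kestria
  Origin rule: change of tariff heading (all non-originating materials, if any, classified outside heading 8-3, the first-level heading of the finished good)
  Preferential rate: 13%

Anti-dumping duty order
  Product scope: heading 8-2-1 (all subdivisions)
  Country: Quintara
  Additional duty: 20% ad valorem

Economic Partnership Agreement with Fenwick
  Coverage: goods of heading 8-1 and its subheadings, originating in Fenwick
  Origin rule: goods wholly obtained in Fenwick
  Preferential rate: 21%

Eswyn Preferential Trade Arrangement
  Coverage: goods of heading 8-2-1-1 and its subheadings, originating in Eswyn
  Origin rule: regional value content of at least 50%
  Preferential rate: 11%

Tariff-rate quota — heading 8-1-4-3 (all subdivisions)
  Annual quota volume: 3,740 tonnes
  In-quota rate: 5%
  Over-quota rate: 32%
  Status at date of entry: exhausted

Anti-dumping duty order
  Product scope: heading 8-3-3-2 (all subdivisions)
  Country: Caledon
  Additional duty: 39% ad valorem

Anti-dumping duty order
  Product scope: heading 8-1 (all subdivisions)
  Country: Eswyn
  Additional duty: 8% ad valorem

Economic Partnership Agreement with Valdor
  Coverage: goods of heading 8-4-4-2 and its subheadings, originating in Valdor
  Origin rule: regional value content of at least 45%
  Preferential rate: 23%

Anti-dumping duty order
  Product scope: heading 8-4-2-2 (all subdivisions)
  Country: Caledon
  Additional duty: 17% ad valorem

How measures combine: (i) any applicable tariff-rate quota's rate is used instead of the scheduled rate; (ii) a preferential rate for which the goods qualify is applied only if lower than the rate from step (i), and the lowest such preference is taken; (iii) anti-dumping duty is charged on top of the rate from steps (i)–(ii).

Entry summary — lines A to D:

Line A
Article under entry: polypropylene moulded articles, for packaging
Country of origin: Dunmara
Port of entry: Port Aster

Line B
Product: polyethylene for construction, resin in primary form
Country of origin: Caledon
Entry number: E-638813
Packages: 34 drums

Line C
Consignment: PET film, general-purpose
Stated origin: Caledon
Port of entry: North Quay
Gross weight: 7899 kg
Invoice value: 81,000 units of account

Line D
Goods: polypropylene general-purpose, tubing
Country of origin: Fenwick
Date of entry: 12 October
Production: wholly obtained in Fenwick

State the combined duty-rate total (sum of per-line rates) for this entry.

Line A: polypropylene → 8-1; moulded articles → 8-1-2; for packaging → 8-1-2-2. Scheduled 10%. No special measure applies. → 10%.
Line B: polyethylene → 8-4; resin in primary form → 8-4-2; for construction → 8-4-2-1. Scheduled 21%. No special measure applies. → 21%.
Line C: PET → 8-2; film → 8-2-2; general-purpose → 8-2-2-3. Scheduled 21%. No special measure applies. → 21%.
Line D: polypropylene → 8-1; tubing → 8-1-4; general-purpose → 8-1-4-3. Scheduled 29%. quota on 8-1-4-3 exhausted → over-quota 32%; Fenwick agreement on 8-1: wholly obtained → 21% available; preferential 21%. → 21%.
Sum: 10% + 21% + 21% + 21% = 73%.

73%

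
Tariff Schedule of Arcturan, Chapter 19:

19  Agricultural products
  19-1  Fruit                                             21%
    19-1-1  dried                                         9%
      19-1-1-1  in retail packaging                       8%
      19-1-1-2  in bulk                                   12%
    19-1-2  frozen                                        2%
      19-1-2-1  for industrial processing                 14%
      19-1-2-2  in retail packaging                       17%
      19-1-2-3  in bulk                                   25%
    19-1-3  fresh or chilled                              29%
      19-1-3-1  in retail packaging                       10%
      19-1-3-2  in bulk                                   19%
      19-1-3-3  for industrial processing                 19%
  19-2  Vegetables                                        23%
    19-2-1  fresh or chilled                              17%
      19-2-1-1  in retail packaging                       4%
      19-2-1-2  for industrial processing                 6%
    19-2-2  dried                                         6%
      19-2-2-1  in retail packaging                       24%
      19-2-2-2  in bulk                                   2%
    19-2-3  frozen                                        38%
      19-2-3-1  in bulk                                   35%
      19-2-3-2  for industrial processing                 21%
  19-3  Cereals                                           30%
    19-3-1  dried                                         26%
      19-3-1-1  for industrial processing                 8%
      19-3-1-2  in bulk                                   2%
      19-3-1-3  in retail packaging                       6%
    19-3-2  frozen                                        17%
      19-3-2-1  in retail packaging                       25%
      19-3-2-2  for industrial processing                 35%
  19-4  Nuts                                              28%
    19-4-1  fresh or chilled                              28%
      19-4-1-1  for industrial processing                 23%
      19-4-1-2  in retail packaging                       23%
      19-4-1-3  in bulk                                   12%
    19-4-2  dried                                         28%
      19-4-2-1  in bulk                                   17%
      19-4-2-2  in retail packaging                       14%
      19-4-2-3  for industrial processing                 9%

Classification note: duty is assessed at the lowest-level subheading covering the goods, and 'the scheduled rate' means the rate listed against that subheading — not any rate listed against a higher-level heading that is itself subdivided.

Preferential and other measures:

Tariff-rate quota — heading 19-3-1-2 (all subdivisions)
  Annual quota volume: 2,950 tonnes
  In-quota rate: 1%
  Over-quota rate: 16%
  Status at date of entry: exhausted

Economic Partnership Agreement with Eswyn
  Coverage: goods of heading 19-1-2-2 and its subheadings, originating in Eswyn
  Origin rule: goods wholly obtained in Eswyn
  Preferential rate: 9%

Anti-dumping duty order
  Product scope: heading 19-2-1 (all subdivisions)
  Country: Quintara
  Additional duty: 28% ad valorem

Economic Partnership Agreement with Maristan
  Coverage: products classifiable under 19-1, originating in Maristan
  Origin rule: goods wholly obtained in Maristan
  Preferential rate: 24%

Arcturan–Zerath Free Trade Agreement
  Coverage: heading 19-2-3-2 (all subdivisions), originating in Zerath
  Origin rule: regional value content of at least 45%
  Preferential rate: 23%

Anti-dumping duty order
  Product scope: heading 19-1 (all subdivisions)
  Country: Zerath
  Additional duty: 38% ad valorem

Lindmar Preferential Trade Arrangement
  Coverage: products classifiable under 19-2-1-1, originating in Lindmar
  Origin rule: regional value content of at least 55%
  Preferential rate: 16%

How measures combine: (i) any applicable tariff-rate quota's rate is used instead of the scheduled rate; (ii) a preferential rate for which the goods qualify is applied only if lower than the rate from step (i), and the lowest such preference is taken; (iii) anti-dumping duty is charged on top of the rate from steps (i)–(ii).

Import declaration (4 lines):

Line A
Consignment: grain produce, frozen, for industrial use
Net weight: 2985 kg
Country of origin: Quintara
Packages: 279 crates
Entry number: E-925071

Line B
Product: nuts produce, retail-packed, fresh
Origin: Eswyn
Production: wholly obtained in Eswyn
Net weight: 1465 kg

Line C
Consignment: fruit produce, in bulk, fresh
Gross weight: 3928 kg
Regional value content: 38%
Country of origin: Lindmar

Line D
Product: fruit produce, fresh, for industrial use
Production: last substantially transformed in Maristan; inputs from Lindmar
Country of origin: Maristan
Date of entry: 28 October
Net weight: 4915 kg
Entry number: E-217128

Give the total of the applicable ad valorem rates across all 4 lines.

Line A: grain → 19-3; frozen → 19-3-2; for industrial use → 19-3-2-2. Scheduled 35%. No special measure applies. → 35%.
Line B: nuts → 19-4; fresh → 19-4-1; retail-packed → 19-4-1-2. Scheduled 23%. Eswyn agreement on 19-1-2-2: 19-4-1-2 not covered. → 23%.
Line C: fruit → 19-1; fresh → 19-1-3; in bulk → 19-1-3-2. Scheduled 19%. Lindmar agreement on 19-2-1-1: 19-1-3-2 not covered. → 19%.
Line D: fruit → 19-1; fresh → 19-1-3; for industrial use → 19-1-3-3. Scheduled 19%. Maristan agreement on 19-1: not wholly obtained. → 19%.
Sum: 35% + 23% + 19% + 19% = 96%.

96%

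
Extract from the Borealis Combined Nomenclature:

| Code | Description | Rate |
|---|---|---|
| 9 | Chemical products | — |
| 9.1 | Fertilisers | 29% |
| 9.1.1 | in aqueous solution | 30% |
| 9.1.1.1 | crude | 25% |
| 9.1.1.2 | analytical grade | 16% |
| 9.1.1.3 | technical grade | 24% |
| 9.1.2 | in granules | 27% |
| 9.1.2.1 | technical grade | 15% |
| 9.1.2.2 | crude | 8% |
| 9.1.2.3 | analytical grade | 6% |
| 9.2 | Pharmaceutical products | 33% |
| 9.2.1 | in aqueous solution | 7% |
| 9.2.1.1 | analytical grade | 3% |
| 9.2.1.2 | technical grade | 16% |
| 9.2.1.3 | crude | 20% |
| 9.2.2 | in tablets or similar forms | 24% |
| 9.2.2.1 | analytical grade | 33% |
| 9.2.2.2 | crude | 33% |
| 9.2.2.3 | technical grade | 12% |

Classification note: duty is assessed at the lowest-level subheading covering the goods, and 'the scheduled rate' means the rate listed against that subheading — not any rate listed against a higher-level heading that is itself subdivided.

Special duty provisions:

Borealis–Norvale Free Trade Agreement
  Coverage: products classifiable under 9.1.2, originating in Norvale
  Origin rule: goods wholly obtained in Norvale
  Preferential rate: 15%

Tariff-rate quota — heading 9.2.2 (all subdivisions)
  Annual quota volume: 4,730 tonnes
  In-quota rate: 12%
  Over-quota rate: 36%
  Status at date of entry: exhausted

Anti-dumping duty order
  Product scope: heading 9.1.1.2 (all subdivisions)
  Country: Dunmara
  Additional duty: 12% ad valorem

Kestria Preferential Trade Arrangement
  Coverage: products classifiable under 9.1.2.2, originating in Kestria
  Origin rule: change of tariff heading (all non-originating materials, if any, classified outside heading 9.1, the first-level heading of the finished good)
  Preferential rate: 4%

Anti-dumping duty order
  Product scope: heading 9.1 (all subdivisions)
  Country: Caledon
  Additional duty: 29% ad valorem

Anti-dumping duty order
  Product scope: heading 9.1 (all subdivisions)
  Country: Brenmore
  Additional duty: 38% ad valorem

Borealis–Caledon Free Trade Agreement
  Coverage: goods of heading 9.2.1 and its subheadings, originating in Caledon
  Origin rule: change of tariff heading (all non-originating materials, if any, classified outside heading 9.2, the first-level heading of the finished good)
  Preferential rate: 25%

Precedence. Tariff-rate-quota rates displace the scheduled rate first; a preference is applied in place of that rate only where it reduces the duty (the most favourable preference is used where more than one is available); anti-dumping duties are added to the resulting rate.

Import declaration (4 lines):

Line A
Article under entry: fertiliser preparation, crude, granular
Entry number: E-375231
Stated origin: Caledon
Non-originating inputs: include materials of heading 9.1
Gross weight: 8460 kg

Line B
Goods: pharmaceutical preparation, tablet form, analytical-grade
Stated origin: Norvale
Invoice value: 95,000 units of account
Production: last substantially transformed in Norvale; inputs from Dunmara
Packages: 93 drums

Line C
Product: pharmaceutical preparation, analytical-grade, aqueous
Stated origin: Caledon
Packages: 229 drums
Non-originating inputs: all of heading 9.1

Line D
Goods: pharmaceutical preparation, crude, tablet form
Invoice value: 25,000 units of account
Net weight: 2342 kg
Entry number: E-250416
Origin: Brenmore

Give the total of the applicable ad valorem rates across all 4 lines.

112%

Line A: fertiliser → 9.1; granular → 9.1.2; crude → 9.1.2.2. Scheduled 8%. Caledon agreement on 9.2.1: 9.1.2.2 not covered; anti-dumping (Caledon, 9.1): +29%; total 8% + 29% = 37%. → 37%.
Line B: pharmaceutical → 9.2; tablet form → 9.2.2; analytical-grade → 9.2.2.1. Scheduled 33%. quota on 9.2.2 exhausted → over-quota 36%; Norvale agreement on 9.1.2: 9.2.2.1 not covered. → 36%.
Line C: pharmaceutical → 9.2; aqueous → 9.2.1; analytical-grade → 9.2.1.1. Scheduled 3%. Caledon agreement on 9.2.1: CTH met → 25% available; preference 25% not lower than 3% → no reduction. → 3%.
Line D: pharmaceutical → 9.2; tablet form → 9.2.2; crude → 9.2.2.2. Scheduled 33%. quota on 9.2.2 exhausted → over-quota 36%. → 36%.
Sum: 37% + 36% + 3% + 36% = 112%.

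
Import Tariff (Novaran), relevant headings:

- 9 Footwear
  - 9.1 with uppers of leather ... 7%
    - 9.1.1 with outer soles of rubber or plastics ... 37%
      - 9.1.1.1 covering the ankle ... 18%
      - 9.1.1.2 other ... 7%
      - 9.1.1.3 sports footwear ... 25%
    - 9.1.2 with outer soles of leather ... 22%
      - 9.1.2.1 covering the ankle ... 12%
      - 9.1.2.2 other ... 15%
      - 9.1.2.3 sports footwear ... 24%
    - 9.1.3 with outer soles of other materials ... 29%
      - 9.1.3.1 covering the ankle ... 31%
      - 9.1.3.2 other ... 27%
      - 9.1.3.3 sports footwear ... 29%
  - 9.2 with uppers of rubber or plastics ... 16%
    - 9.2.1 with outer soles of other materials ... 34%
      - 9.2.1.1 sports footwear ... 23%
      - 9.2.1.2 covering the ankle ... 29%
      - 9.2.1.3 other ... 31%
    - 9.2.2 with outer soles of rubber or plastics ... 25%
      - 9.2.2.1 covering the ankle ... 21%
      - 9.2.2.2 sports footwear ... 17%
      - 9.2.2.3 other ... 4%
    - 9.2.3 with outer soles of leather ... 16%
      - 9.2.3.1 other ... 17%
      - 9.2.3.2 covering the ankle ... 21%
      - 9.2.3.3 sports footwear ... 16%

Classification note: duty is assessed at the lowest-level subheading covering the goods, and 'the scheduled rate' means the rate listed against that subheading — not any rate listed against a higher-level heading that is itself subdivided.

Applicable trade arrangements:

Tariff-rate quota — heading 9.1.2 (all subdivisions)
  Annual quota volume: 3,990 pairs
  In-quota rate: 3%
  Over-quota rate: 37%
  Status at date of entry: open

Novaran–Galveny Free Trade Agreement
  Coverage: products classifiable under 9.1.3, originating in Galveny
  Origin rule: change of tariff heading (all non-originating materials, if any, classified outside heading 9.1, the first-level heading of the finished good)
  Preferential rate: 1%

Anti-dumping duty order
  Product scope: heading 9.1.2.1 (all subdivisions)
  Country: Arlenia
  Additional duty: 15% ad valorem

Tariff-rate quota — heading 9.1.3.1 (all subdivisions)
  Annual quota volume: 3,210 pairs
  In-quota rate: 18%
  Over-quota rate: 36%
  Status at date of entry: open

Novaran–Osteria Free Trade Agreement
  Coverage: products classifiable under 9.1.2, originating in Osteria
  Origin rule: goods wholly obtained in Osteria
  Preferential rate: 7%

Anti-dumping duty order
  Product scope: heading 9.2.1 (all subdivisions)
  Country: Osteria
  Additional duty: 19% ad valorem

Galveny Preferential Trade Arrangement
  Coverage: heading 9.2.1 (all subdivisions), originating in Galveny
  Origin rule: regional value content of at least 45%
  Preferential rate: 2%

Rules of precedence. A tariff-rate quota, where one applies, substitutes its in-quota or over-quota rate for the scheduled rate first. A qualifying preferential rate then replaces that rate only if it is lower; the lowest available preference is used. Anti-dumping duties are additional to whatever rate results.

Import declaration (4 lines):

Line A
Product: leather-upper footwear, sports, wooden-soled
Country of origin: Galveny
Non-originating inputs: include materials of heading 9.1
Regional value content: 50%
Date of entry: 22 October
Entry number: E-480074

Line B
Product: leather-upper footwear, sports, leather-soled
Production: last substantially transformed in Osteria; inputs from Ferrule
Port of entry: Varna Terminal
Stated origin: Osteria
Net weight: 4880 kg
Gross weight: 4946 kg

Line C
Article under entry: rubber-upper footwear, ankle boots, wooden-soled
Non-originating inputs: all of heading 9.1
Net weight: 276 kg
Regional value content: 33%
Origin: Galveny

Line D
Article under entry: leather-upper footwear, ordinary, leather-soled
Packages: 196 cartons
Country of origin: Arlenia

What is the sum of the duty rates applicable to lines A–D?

Line A: leather-upper → 9.1; wooden-soled → 9.1.3; sports → 9.1.3.3. Scheduled 29%. Galveny agreement on 9.1.3: CTH not met; Galveny agreement on 9.2.1: 9.1.3.3 not covered. → 29%.
Line B: leather-upper → 9.1; leather-soled → 9.1.2; sports → 9.1.2.3. Scheduled 24%. quota on 9.1.2 open → in-quota 3%; Osteria agreement on 9.1.2: not wholly obtained. → 3%.
Line C: rubber-upper → 9.2; wooden-soled → 9.2.1; ankle boots → 9.2.1.2. Scheduled 29%. Galveny agreement on 9.1.3: 9.2.1.2 not covered; Galveny agreement on 9.2.1: RVC < 45%. → 29%.
Line D: leather-upper → 9.1; leather-soled → 9.1.2; ordinary → 9.1.2.2. Scheduled 15%. quota on 9.1.2 open → in-quota 3%. → 3%.
Sum: 29% + 3% + 29% + 3% = 64%.

64%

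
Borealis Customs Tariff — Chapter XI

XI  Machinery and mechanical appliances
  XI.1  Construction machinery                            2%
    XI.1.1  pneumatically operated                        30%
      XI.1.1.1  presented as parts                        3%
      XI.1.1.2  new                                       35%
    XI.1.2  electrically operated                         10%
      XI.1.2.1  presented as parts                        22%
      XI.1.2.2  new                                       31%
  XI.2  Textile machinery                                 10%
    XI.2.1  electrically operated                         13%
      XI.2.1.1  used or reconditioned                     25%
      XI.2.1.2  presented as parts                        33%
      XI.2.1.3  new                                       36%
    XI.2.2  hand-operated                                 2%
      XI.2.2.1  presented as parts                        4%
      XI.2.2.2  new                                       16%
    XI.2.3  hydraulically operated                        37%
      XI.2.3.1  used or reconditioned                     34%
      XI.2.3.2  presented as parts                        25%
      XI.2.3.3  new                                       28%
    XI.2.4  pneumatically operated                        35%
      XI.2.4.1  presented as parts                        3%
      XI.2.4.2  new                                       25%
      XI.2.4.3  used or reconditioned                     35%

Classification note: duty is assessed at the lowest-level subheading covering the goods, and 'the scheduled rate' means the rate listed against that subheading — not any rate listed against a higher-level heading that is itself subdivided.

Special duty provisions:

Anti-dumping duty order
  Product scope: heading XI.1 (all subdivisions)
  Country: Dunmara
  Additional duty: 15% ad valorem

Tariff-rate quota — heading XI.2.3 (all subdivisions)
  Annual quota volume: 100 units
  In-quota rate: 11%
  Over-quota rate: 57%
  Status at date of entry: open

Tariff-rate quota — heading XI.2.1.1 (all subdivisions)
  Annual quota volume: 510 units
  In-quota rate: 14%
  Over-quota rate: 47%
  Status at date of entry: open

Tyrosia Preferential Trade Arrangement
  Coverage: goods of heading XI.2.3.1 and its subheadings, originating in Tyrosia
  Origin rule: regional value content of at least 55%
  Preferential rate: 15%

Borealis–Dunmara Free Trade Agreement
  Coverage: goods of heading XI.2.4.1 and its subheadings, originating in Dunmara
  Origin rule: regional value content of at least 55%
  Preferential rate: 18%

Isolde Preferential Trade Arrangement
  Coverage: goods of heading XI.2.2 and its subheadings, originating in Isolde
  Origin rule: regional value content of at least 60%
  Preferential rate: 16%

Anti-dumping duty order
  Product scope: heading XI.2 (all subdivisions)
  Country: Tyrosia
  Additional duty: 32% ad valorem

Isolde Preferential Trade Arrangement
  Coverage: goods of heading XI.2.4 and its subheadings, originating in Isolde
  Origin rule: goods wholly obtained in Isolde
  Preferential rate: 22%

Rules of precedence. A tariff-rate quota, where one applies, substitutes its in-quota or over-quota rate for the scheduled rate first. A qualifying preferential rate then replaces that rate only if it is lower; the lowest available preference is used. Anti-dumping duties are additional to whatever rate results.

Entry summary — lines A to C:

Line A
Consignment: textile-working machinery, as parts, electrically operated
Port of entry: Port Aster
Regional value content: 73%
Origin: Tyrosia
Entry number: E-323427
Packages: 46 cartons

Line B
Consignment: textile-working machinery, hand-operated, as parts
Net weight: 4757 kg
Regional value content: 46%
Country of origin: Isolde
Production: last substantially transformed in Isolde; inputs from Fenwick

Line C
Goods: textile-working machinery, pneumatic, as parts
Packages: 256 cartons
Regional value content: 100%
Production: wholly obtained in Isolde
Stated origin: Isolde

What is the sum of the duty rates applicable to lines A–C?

72%

Line A: textile-working → XI.2; electrically operated → XI.2.1; as parts → XI.2.1.2. Scheduled 33%. Tyrosia agreement on XI.2.3.1: XI.2.1.2 not covered; anti-dumping (Tyrosia, XI.2): +32%; total 33% + 32% = 65%. → 65%.
Line B: textile-working → XI.2; hand-operated → XI.2.2; as parts → XI.2.2.1. Scheduled 4%. Isolde agreement on XI.2.2: RVC < 60%; Isolde agreement on XI.2.4: XI.2.2.1 not covered. → 4%.
Line C: textile-working → XI.2; pneumatic → XI.2.4; as parts → XI.2.4.1. Scheduled 3%. Isolde agreement on XI.2.2: XI.2.4.1 not covered; Isolde agreement on XI.2.4: wholly obtained → 22% available; preference 22% not lower than 3% → no reduction. → 3%.
Sum: 65% + 4% + 3% = 72%.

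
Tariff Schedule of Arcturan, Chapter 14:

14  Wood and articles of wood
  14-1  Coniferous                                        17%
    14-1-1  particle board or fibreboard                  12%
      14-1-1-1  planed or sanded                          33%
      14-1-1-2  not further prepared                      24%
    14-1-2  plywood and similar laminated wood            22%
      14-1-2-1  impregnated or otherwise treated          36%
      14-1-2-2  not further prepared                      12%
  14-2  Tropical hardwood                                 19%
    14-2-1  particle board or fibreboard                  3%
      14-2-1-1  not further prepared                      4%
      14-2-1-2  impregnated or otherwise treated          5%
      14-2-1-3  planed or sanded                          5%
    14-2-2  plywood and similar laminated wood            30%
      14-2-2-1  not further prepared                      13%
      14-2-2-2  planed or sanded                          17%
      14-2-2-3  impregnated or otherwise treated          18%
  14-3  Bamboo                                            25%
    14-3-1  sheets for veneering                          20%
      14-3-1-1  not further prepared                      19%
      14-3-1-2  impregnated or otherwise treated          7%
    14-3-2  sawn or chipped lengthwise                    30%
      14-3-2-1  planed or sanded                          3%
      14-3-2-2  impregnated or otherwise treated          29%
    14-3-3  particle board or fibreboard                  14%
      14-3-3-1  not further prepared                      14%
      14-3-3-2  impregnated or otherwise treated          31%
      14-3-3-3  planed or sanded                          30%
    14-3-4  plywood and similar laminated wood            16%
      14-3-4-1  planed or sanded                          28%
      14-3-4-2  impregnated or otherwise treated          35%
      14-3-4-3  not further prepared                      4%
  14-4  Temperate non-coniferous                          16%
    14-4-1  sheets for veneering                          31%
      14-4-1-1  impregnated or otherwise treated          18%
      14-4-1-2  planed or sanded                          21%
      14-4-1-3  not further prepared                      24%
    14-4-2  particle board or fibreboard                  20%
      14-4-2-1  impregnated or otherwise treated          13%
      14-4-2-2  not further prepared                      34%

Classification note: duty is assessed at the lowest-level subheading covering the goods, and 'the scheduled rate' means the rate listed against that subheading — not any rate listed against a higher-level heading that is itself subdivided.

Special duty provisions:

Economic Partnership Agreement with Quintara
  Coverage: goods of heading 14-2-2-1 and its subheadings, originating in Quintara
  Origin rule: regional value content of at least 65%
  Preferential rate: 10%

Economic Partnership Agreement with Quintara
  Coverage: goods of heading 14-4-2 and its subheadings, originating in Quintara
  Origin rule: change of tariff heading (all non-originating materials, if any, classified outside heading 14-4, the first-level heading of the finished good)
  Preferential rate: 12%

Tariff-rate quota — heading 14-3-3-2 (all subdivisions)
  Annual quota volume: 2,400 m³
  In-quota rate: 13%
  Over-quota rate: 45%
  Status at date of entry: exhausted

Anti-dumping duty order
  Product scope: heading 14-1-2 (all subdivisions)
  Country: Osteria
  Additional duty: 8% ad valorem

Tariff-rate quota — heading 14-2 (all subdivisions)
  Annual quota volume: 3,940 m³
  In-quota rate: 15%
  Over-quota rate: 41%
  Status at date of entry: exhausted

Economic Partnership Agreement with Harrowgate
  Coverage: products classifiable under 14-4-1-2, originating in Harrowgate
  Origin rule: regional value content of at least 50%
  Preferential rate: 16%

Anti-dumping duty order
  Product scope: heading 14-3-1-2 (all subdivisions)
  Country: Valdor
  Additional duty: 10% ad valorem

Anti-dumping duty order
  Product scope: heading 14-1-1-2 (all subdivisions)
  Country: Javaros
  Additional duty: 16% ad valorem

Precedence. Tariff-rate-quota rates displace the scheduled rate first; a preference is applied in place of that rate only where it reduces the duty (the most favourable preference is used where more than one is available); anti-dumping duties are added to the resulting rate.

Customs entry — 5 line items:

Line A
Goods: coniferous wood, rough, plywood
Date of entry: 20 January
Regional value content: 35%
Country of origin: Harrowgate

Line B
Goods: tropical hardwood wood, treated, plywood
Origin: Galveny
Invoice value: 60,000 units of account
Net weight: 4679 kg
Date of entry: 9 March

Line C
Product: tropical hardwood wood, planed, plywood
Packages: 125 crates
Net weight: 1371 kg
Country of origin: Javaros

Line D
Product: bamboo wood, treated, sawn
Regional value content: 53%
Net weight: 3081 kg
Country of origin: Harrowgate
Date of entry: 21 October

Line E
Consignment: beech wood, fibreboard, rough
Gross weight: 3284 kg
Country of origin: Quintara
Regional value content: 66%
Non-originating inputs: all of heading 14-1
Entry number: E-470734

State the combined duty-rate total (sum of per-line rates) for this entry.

135%

Line A: coniferous → 14-1; plywood → 14-1-2; rough → 14-1-2-2. Scheduled 12%. Harrowgate agreement on 14-4-1-2: 14-1-2-2 not covered. → 12%.
Line B: tropical hardwood → 14-2; plywood → 14-2-2; treated → 14-2-2-3. Scheduled 18%. quota on 14-2 exhausted → over-quota 41%. → 41%.
Line C: tropical hardwood → 14-2; plywood → 14-2-2; planed → 14-2-2-2. Scheduled 17%. quota on 14-2 exhausted → over-quota 41%. → 41%.
Line D: bamboo → 14-3; sawn → 14-3-2; treated → 14-3-2-2. Scheduled 29%. Harrowgate agreement on 14-4-1-2: 14-3-2-2 not covered. → 29%.
Line E: beech → 14-4; fibreboard → 14-4-2; rough → 14-4-2-2. Scheduled 34%. Quintara agreement on 14-2-2-1: 14-4-2-2 not covered; Quintara agreement on 14-4-2: CTH met → 12% available; preferential 12%. → 12%.
Sum: 12% + 41% + 41% + 29% + 12% = 135%.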